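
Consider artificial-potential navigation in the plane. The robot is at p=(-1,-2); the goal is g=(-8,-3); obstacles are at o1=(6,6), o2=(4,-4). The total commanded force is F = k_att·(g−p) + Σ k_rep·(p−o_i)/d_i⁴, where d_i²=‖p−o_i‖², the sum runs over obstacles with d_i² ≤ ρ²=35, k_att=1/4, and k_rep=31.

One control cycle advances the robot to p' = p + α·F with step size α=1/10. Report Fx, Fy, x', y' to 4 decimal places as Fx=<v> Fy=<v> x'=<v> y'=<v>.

F_att = 1/4·(g−p) = 1/4·(-7,-1) = (-1.7500,-0.2500)
o1: d²=113 > ρ²=35 → inactive
o2: d²=29 ≤ ρ²=35; F_rep = 31·(-5,2)/29² = (-0.1843,0.0737)
F = F_att + ΣF_rep = (-1.9343,-0.1763)
p' = p + 1/10·F = (-1.1934,-2.0176)

Fx=-1.9343 Fy=-0.1763 x'=-1.1934 y'=-2.0176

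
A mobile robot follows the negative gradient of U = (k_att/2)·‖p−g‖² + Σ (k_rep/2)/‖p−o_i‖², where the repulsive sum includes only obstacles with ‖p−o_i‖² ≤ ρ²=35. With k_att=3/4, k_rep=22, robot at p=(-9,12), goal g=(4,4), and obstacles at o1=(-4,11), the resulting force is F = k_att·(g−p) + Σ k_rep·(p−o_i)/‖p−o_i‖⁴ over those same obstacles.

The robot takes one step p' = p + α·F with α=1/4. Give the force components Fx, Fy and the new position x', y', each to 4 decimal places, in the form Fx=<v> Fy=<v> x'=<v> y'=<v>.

Fx=9.5873 Fy=-5.9675 x'=-6.6032 y'=10.5081

F_att = 3/4·(g−p) = 3/4·(13,-8) = (9.7500,-6.0000)
o1: d²=26 ≤ ρ²=35; F_rep = 22·(-5,1)/26² = (-0.1627,0.0325)
F = F_att + ΣF_rep = (9.5873,-5.9675)
p' = p + 1/4·F = (-6.6032,10.5081)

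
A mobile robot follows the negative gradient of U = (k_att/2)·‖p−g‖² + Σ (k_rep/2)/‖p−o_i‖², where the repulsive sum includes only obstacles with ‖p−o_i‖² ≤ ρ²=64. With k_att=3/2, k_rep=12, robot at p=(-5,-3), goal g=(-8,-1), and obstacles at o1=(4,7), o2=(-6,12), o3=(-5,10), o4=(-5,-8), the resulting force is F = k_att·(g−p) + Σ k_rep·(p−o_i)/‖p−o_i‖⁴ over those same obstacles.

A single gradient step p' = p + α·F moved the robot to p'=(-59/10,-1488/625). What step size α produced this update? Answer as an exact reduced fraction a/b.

F_att = 3/2·(g−p) = 3/2·(-3,2) = (-4.5000,3.0000)
o1: d²=181 > ρ²=64 → inactive
o2: d²=226 > ρ²=64 → inactive
o3: d²=169 > ρ²=64 → inactive
o4: d²=25 ≤ ρ²=64; F_rep = 12·(0,5)/25² = (0.0000,0.0960)
F = F_att + ΣF_rep = (-4.5000,3.0960)
Δp = p'−p = (-0.9000,0.6192); α = Δx/Fx = (-9/10) / (-9/2) = 1/5
check: Δy/Fy = (387/625) / (387/125) = 1/5 ✓

α = 1/5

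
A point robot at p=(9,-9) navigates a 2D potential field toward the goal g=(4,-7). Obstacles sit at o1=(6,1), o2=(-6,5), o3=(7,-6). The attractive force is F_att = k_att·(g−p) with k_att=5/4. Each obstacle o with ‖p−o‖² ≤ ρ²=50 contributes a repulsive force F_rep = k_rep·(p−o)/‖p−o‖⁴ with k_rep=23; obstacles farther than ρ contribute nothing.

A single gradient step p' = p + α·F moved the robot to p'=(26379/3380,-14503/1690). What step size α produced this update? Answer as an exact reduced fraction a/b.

F_att = 5/4·(g−p) = 5/4·(-5,2) = (-6.2500,2.5000)
o1: d²=109 > ρ²=50 → inactive
o2: d²=421 > ρ²=50 → inactive
o3: d²=13 ≤ ρ²=50; F_rep = 23·(2,-3)/13² = (0.2722,-0.4083)
F = F_att + ΣF_rep = (-5.9778,2.0917)
Δp = p'−p = (-1.1956,0.4183); α = Δx/Fx = (-4041/3380) / (-4041/676) = 1/5
check: Δy/Fy = (707/1690) / (707/338) = 1/5 ✓

α = 1/5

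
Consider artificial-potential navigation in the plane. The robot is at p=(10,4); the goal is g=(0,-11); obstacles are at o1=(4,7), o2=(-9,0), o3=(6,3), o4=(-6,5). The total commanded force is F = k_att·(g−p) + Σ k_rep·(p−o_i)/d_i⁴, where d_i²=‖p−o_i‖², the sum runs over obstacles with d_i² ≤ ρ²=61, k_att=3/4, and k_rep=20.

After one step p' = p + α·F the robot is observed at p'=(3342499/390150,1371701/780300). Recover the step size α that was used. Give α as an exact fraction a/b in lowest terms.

F_att = 3/4·(g−p) = 3/4·(-10,-15) = (-7.5000,-11.2500)
o1: d²=45 ≤ ρ²=61; F_rep = 20·(6,-3)/45² = (0.0593,-0.0296)
o2: d²=377 > ρ²=61 → inactive
o3: d²=17 ≤ ρ²=61; F_rep = 20·(4,1)/17² = (0.2768,0.0692)
o4: d²=257 > ρ²=61 → inactive
F = F_att + ΣF_rep = (-7.1639,-11.2104)
Δp = p'−p = (-1.4328,-2.2421); α = Δx/Fx = (-559001/390150) / (-559001/78030) = 1/5
check: Δy/Fy = (-1749499/780300) / (-1749499/156060) = 1/5 ✓

α = 1/5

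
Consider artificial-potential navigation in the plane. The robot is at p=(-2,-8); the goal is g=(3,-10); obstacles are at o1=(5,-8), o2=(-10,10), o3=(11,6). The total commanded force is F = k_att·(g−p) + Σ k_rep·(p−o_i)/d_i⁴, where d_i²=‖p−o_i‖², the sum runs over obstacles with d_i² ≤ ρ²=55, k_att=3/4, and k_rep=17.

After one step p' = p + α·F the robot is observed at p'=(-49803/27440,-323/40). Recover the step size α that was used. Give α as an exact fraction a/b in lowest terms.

α = 1/20

F_att = 3/4·(g−p) = 3/4·(5,-2) = (3.7500,-1.5000)
o1: d²=49 ≤ ρ²=55; F_rep = 17·(-7,0)/49² = (-0.0496,0.0000)
o2: d²=388 > ρ²=55 → inactive
o3: d²=365 > ρ²=55 → inactive
F = F_att + ΣF_rep = (3.7004,-1.5000)
Δp = p'−p = (0.1850,-0.0750); α = Δx/Fx = (5077/27440) / (5077/1372) = 1/20
check: Δy/Fy = (-3/40) / (-3/2) = 1/20 ✓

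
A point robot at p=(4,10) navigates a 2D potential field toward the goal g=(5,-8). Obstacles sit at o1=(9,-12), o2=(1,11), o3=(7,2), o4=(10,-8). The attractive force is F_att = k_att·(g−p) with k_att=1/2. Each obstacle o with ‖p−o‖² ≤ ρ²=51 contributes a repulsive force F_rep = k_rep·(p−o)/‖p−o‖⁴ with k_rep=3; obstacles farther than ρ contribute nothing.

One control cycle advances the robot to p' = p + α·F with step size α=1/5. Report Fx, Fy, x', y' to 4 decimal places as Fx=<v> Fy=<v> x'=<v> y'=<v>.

F_att = 1/2·(g−p) = 1/2·(1,-18) = (0.5000,-9.0000)
o1: d²=509 > ρ²=51 → inactive
o2: d²=10 ≤ ρ²=51; F_rep = 3·(3,-1)/10² = (0.0900,-0.0300)
o3: d²=73 > ρ²=51 → inactive
o4: d²=360 > ρ²=51 → inactive
F = F_att + ΣF_rep = (0.5900,-9.0300)
p' = p + 1/5·F = (4.1180,8.1940)

Fx=0.5900 Fy=-9.0300 x'=4.1180 y'=8.1940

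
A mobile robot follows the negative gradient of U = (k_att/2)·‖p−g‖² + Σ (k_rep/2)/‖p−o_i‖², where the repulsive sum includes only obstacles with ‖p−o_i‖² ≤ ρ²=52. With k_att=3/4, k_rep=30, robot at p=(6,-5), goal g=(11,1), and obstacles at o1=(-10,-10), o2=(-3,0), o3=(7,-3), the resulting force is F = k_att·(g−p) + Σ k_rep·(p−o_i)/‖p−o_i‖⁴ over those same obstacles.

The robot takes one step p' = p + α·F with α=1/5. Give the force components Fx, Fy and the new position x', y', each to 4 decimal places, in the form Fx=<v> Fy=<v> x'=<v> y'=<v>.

Fx=2.5500 Fy=2.1000 x'=6.5100 y'=-4.5800

F_att = 3/4·(g−p) = 3/4·(5,6) = (3.7500,4.5000)
o1: d²=281 > ρ²=52 → inactive
o2: d²=106 > ρ²=52 → inactive
o3: d²=5 ≤ ρ²=52; F_rep = 30·(-1,-2)/5² = (-1.2000,-2.4000)
F = F_att + ΣF_rep = (2.5500,2.1000)
p' = p + 1/5·F = (6.5100,-4.5800)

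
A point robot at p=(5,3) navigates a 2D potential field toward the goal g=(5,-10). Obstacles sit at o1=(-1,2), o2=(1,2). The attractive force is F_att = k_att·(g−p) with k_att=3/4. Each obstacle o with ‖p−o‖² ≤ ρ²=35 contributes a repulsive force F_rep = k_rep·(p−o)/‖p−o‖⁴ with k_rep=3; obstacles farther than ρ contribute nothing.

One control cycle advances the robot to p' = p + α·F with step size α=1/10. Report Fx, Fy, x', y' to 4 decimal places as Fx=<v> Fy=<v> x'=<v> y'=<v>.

F_att = 3/4·(g−p) = 3/4·(0,-13) = (0.0000,-9.7500)
o1: d²=37 > ρ²=35 → inactive
o2: d²=17 ≤ ρ²=35; F_rep = 3·(4,1)/17² = (0.0415,0.0104)
F = F_att + ΣF_rep = (0.0415,-9.7396)
p' = p + 1/10·F = (5.0042,2.0260)

Fx=0.0415 Fy=-9.7396 x'=5.0042 y'=2.0260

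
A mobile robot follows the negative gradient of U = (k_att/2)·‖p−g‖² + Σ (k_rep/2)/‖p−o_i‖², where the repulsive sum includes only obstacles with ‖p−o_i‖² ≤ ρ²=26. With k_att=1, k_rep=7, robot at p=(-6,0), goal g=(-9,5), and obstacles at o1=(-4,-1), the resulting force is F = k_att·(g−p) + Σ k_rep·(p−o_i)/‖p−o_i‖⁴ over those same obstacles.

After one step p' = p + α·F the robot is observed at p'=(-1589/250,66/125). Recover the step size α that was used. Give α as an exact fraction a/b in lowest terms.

α = 1/10

F_att = 1·(g−p) = 1·(-3,5) = (-3.0000,5.0000)
o1: d²=5 ≤ ρ²=26; F_rep = 7·(-2,1)/5² = (-0.5600,0.2800)
F = F_att + ΣF_rep = (-3.5600,5.2800)
Δp = p'−p = (-0.3560,0.5280); α = Δx/Fx = (-89/250) / (-89/25) = 1/10
check: Δy/Fy = (66/125) / (132/25) = 1/10 ✓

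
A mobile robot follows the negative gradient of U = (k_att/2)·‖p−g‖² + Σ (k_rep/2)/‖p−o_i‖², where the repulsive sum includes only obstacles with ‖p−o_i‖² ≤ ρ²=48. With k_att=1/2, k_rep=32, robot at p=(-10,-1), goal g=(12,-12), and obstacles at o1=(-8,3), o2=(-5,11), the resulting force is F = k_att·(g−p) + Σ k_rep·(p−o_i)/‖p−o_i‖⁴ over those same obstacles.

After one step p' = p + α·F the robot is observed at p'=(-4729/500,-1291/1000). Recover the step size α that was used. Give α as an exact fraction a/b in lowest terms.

α = 1/20

F_att = 1/2·(g−p) = 1/2·(22,-11) = (11.0000,-5.5000)
o1: d²=20 ≤ ρ²=48; F_rep = 32·(-2,-4)/20² = (-0.1600,-0.3200)
o2: d²=169 > ρ²=48 → inactive
F = F_att + ΣF_rep = (10.8400,-5.8200)
Δp = p'−p = (0.5420,-0.2910); α = Δx/Fx = (271/500) / (271/25) = 1/20
check: Δy/Fy = (-291/1000) / (-291/50) = 1/20 ✓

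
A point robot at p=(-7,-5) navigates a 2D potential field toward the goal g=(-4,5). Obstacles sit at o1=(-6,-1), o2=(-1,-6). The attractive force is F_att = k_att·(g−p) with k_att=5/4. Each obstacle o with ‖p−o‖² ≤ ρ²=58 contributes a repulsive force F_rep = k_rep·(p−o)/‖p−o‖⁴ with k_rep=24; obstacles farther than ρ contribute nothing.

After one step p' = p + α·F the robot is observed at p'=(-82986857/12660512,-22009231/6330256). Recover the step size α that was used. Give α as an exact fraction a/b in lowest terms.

F_att = 5/4·(g−p) = 5/4·(3,10) = (3.7500,12.5000)
o1: d²=17 ≤ ρ²=58; F_rep = 24·(-1,-4)/17² = (-0.0830,-0.3322)
o2: d²=37 ≤ ρ²=58; F_rep = 24·(-6,1)/37² = (-0.1052,0.0175)
F = F_att + ΣF_rep = (3.5618,12.1854)
Δp = p'−p = (0.4452,1.5232); α = Δx/Fx = (5636727/12660512) / (5636727/1582564) = 1/8
check: Δy/Fy = (9642049/6330256) / (9642049/791282) = 1/8 ✓

α = 1/8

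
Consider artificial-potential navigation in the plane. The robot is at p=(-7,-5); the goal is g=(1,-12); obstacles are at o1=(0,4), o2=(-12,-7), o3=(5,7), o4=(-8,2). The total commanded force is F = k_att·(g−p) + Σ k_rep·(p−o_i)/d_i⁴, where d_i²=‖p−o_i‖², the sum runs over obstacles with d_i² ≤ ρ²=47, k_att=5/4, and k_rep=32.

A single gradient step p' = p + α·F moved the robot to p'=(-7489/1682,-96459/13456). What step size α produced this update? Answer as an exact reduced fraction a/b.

F_att = 5/4·(g−p) = 5/4·(8,-7) = (10.0000,-8.7500)
o1: d²=130 > ρ²=47 → inactive
o2: d²=29 ≤ ρ²=47; F_rep = 32·(5,2)/29² = (0.1902,0.0761)
o3: d²=288 > ρ²=47 → inactive
o4: d²=50 > ρ²=47 → inactive
F = F_att + ΣF_rep = (10.1902,-8.6739)
Δp = p'−p = (2.5476,-2.1685); α = Δx/Fx = (4285/1682) / (8570/841) = 1/4
check: Δy/Fy = (-29179/13456) / (-29179/3364) = 1/4 ✓

α = 1/4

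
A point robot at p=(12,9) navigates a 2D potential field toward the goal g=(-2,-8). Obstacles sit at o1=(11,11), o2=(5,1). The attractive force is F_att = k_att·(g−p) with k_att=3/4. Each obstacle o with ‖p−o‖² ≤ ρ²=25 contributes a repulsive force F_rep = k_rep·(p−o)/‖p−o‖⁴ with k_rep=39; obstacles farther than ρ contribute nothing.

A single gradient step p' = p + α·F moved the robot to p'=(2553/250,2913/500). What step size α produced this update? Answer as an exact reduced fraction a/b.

α = 1/5

F_att = 3/4·(g−p) = 3/4·(-14,-17) = (-10.5000,-12.7500)
o1: d²=5 ≤ ρ²=25; F_rep = 39·(1,-2)/5² = (1.5600,-3.1200)
o2: d²=113 > ρ²=25 → inactive
F = F_att + ΣF_rep = (-8.9400,-15.8700)
Δp = p'−p = (-1.7880,-3.1740); α = Δx/Fx = (-447/250) / (-447/50) = 1/5
check: Δy/Fy = (-1587/500) / (-1587/100) = 1/5 ✓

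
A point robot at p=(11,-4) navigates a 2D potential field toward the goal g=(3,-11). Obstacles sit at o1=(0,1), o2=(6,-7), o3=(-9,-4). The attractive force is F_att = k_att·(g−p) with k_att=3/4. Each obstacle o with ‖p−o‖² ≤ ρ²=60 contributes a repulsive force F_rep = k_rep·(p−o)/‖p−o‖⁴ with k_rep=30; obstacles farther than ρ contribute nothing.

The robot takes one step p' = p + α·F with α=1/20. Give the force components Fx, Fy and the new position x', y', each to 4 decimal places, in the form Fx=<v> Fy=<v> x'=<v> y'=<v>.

Fx=-5.8702 Fy=-5.1721 x'=10.7065 y'=-4.2586

F_att = 3/4·(g−p) = 3/4·(-8,-7) = (-6.0000,-5.2500)
o1: d²=146 > ρ²=60 → inactive
o2: d²=34 ≤ ρ²=60; F_rep = 30·(5,3)/34² = (0.1298,0.0779)
o3: d²=400 > ρ²=60 → inactive
F = F_att + ΣF_rep = (-5.8702,-5.1721)
p' = p + 1/20·F = (10.7065,-4.2586)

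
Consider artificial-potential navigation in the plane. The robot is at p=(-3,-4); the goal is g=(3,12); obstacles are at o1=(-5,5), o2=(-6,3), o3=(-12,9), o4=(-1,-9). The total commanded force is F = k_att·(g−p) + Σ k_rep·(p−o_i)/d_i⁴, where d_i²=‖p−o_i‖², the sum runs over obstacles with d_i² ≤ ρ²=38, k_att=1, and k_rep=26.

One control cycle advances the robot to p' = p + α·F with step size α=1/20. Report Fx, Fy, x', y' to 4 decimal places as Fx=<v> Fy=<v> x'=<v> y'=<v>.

Fx=5.9382 Fy=16.1546 x'=-2.7031 y'=-3.1923

F_att = 1·(g−p) = 1·(6,16) = (6.0000,16.0000)
o1: d²=85 > ρ²=38 → inactive
o2: d²=58 > ρ²=38 → inactive
o3: d²=250 > ρ²=38 → inactive
o4: d²=29 ≤ ρ²=38; F_rep = 26·(-2,5)/29² = (-0.0618,0.1546)
F = F_att + ΣF_rep = (5.9382,16.1546)
p' = p + 1/20·F = (-2.7031,-3.1923)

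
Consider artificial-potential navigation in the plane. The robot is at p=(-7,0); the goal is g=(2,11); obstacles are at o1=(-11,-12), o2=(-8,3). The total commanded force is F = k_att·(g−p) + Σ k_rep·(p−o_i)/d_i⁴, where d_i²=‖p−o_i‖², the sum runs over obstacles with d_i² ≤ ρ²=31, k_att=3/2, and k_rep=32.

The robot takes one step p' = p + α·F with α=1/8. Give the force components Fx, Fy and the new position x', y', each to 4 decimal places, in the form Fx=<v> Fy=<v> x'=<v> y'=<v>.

F_att = 3/2·(g−p) = 3/2·(9,11) = (13.5000,16.5000)
o1: d²=160 > ρ²=31 → inactive
o2: d²=10 ≤ ρ²=31; F_rep = 32·(1,-3)/10² = (0.3200,-0.9600)
F = F_att + ΣF_rep = (13.8200,15.5400)
p' = p + 1/8·F = (-5.2725,1.9425)

Fx=13.8200 Fy=15.5400 x'=-5.2725 y'=1.9425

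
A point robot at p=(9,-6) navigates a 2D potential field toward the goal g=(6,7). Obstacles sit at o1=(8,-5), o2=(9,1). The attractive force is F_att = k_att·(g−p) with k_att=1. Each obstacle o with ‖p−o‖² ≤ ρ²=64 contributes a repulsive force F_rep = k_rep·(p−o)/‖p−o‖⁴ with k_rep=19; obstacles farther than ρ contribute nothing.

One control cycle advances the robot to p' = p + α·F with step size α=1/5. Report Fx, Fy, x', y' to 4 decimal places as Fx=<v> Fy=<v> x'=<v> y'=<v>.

Fx=1.7500 Fy=8.1946 x'=9.3500 y'=-4.3611

F_att = 1·(g−p) = 1·(-3,13) = (-3.0000,13.0000)
o1: d²=2 ≤ ρ²=64; F_rep = 19·(1,-1)/2² = (4.7500,-4.7500)
o2: d²=49 ≤ ρ²=64; F_rep = 19·(0,-7)/49² = (0.0000,-0.0554)
F = F_att + ΣF_rep = (1.7500,8.1946)
p' = p + 1/5·F = (9.3500,-4.3611)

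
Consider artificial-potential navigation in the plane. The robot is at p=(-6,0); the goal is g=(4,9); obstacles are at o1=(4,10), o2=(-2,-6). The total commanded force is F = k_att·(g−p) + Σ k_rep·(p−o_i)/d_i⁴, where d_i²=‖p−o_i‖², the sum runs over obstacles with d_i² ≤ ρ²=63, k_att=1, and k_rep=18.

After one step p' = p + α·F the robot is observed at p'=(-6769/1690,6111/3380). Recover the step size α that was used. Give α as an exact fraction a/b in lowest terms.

F_att = 1·(g−p) = 1·(10,9) = (10.0000,9.0000)
o1: d²=200 > ρ²=63 → inactive
o2: d²=52 ≤ ρ²=63; F_rep = 18·(-4,6)/52² = (-0.0266,0.0399)
F = F_att + ΣF_rep = (9.9734,9.0399)
Δp = p'−p = (1.9947,1.8080); α = Δx/Fx = (3371/1690) / (3371/338) = 1/5
check: Δy/Fy = (6111/3380) / (6111/676) = 1/5 ✓

α = 1/5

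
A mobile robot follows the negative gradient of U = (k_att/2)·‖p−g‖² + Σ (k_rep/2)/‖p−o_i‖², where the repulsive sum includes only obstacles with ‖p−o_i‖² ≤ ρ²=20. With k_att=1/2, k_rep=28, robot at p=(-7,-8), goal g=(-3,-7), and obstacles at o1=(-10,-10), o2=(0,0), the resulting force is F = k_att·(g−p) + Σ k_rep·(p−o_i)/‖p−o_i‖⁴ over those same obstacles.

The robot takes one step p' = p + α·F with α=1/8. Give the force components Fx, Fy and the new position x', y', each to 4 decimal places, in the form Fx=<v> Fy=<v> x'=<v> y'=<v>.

Fx=2.4970 Fy=0.8314 x'=-6.6879 y'=-7.8961

F_att = 1/2·(g−p) = 1/2·(4,1) = (2.0000,0.5000)
o1: d²=13 ≤ ρ²=20; F_rep = 28·(3,2)/13² = (0.4970,0.3314)
o2: d²=113 > ρ²=20 → inactive
F = F_att + ΣF_rep = (2.4970,0.8314)
p' = p + 1/8·F = (-6.6879,-7.8961)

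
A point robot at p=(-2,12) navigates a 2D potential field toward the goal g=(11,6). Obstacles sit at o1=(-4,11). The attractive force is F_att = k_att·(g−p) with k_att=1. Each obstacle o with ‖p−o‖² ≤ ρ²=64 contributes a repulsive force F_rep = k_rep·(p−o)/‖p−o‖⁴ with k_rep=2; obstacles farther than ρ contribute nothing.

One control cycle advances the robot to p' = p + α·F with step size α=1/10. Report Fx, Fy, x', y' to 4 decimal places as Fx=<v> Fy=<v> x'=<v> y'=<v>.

F_att = 1·(g−p) = 1·(13,-6) = (13.0000,-6.0000)
o1: d²=5 ≤ ρ²=64; F_rep = 2·(2,1)/5² = (0.1600,0.0800)
F = F_att + ΣF_rep = (13.1600,-5.9200)
p' = p + 1/10·F = (-0.6840,11.4080)

Fx=13.1600 Fy=-5.9200 x'=-0.6840 y'=11.4080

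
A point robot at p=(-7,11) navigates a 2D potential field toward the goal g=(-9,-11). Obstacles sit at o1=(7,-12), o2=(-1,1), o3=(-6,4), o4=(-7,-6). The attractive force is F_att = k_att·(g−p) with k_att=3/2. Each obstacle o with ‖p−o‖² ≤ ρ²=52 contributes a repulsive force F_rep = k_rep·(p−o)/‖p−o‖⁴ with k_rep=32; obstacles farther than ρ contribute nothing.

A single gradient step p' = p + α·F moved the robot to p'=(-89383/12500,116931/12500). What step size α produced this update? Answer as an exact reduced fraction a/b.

α = 1/20

F_att = 3/2·(g−p) = 3/2·(-2,-22) = (-3.0000,-33.0000)
o1: d²=725 > ρ²=52 → inactive
o2: d²=136 > ρ²=52 → inactive
o3: d²=50 ≤ ρ²=52; F_rep = 32·(-1,7)/50² = (-0.0128,0.0896)
o4: d²=289 > ρ²=52 → inactive
F = F_att + ΣF_rep = (-3.0128,-32.9104)
Δp = p'−p = (-0.1506,-1.6455); α = Δx/Fx = (-1883/12500) / (-1883/625) = 1/20
check: Δy/Fy = (-20569/12500) / (-20569/625) = 1/20 ✓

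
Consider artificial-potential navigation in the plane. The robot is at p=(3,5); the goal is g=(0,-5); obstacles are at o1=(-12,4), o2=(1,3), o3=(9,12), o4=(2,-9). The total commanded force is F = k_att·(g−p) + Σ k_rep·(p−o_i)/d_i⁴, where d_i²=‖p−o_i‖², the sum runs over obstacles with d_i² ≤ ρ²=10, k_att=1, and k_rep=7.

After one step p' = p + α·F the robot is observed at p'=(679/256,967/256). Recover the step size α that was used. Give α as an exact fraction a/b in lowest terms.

α = 1/8

F_att = 1·(g−p) = 1·(-3,-10) = (-3.0000,-10.0000)
o1: d²=226 > ρ²=10 → inactive
o2: d²=8 ≤ ρ²=10; F_rep = 7·(2,2)/8² = (0.2188,0.2188)
o3: d²=85 > ρ²=10 → inactive
o4: d²=197 > ρ²=10 → inactive
F = F_att + ΣF_rep = (-2.7812,-9.7812)
Δp = p'−p = (-0.3477,-1.2227); α = Δx/Fx = (-89/256) / (-89/32) = 1/8
check: Δy/Fy = (-313/256) / (-313/32) = 1/8 ✓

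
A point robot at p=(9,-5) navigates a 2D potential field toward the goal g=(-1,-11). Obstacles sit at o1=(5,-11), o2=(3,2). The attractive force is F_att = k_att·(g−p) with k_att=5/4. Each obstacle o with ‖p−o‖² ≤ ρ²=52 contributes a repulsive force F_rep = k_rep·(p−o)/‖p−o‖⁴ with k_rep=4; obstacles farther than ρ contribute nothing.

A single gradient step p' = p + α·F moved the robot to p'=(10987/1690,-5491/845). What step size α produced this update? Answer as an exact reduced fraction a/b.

F_att = 5/4·(g−p) = 5/4·(-10,-6) = (-12.5000,-7.5000)
o1: d²=52 ≤ ρ²=52; F_rep = 4·(4,6)/52² = (0.0059,0.0089)
o2: d²=85 > ρ²=52 → inactive
F = F_att + ΣF_rep = (-12.4941,-7.4911)
Δp = p'−p = (-2.4988,-1.4982); α = Δx/Fx = (-4223/1690) / (-4223/338) = 1/5
check: Δy/Fy = (-1266/845) / (-1266/169) = 1/5 ✓

α = 1/5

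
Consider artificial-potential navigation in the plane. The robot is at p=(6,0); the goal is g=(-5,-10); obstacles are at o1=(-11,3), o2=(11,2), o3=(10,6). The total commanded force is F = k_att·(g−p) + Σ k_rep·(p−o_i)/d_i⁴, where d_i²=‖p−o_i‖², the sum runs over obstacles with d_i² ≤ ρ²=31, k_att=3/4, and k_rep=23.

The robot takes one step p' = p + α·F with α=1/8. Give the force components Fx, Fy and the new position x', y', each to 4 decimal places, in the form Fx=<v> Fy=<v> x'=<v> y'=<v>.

Fx=-8.3867 Fy=-7.5547 x'=4.9517 y'=-0.9443

F_att = 3/4·(g−p) = 3/4·(-11,-10) = (-8.2500,-7.5000)
o1: d²=298 > ρ²=31 → inactive
o2: d²=29 ≤ ρ²=31; F_rep = 23·(-5,-2)/29² = (-0.1367,-0.0547)
o3: d²=52 > ρ²=31 → inactive
F = F_att + ΣF_rep = (-8.3867,-7.5547)
p' = p + 1/8·F = (4.9517,-0.9443)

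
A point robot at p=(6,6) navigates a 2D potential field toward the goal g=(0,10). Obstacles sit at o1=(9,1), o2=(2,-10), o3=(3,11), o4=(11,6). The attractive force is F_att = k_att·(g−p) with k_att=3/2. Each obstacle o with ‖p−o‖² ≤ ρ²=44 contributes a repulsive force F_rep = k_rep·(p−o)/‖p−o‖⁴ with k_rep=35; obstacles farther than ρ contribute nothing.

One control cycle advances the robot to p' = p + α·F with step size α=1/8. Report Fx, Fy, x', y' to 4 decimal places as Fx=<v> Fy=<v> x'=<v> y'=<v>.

F_att = 3/2·(g−p) = 3/2·(-6,4) = (-9.0000,6.0000)
o1: d²=34 ≤ ρ²=44; F_rep = 35·(-3,5)/34² = (-0.0908,0.1514)
o2: d²=272 > ρ²=44 → inactive
o3: d²=34 ≤ ρ²=44; F_rep = 35·(3,-5)/34² = (0.0908,-0.1514)
o4: d²=25 ≤ ρ²=44; F_rep = 35·(-5,0)/25² = (-0.2800,0.0000)
F = F_att + ΣF_rep = (-9.2800,6.0000)
p' = p + 1/8·F = (4.8400,6.7500)

Fx=-9.2800 Fy=6.0000 x'=4.8400 y'=6.7500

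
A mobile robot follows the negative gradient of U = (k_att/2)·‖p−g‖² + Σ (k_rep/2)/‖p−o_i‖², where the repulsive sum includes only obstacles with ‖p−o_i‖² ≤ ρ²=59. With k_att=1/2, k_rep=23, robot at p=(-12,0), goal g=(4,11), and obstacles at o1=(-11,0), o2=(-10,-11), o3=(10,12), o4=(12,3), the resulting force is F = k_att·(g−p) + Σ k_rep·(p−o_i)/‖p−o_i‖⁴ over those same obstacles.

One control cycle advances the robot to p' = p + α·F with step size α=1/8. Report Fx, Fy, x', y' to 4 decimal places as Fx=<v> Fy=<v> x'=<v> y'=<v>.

F_att = 1/2·(g−p) = 1/2·(16,11) = (8.0000,5.5000)
o1: d²=1 ≤ ρ²=59; F_rep = 23·(-1,0)/1² = (-23.0000,0.0000)
o2: d²=125 > ρ²=59 → inactive
o3: d²=628 > ρ²=59 → inactive
o4: d²=585 > ρ²=59 → inactive
F = F_att + ΣF_rep = (-15.0000,5.5000)
p' = p + 1/8·F = (-13.8750,0.6875)

Fx=-15.0000 Fy=5.5000 x'=-13.8750 y'=0.6875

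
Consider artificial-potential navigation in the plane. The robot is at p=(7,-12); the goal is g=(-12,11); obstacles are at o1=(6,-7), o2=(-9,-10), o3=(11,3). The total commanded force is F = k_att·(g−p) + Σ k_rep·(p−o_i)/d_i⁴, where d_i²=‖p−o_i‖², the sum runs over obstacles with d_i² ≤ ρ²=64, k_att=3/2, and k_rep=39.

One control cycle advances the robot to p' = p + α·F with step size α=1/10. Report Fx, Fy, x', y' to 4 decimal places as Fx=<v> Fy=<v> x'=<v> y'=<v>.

F_att = 3/2·(g−p) = 3/2·(-19,23) = (-28.5000,34.5000)
o1: d²=26 ≤ ρ²=64; F_rep = 39·(1,-5)/26² = (0.0577,-0.2885)
o2: d²=260 > ρ²=64 → inactive
o3: d²=241 > ρ²=64 → inactive
F = F_att + ΣF_rep = (-28.4423,34.2115)
p' = p + 1/10·F = (4.1558,-8.5788)

Fx=-28.4423 Fy=34.2115 x'=4.1558 y'=-8.5788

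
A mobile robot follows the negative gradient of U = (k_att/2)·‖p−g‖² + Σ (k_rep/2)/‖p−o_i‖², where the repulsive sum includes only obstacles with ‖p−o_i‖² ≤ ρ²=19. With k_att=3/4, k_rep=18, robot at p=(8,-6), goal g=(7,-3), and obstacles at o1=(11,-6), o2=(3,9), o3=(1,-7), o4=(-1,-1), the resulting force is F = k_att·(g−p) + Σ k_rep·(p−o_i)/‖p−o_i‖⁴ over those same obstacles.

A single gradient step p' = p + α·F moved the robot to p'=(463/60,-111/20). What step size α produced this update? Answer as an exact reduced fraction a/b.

α = 1/5

F_att = 3/4·(g−p) = 3/4·(-1,3) = (-0.7500,2.2500)
o1: d²=9 ≤ ρ²=19; F_rep = 18·(-3,0)/9² = (-0.6667,0.0000)
o2: d²=250 > ρ²=19 → inactive
o3: d²=50 > ρ²=19 → inactive
o4: d²=106 > ρ²=19 → inactive
F = F_att + ΣF_rep = (-1.4167,2.2500)
Δp = p'−p = (-0.2833,0.4500); α = Δx/Fx = (-17/60) / (-17/12) = 1/5
check: Δy/Fy = (9/20) / (9/4) = 1/5 ✓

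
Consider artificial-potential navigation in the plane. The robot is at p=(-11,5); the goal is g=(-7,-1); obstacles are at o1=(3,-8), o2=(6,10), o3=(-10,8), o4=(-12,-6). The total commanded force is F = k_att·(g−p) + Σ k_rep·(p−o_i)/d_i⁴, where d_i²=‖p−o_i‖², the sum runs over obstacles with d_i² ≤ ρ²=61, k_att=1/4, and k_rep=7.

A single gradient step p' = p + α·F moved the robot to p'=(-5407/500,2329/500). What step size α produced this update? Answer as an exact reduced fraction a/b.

α = 1/5

F_att = 1/4·(g−p) = 1/4·(4,-6) = (1.0000,-1.5000)
o1: d²=365 > ρ²=61 → inactive
o2: d²=314 > ρ²=61 → inactive
o3: d²=10 ≤ ρ²=61; F_rep = 7·(-1,-3)/10² = (-0.0700,-0.2100)
o4: d²=122 > ρ²=61 → inactive
F = F_att + ΣF_rep = (0.9300,-1.7100)
Δp = p'−p = (0.1860,-0.3420); α = Δx/Fx = (93/500) / (93/100) = 1/5
check: Δy/Fy = (-171/500) / (-171/100) = 1/5 ✓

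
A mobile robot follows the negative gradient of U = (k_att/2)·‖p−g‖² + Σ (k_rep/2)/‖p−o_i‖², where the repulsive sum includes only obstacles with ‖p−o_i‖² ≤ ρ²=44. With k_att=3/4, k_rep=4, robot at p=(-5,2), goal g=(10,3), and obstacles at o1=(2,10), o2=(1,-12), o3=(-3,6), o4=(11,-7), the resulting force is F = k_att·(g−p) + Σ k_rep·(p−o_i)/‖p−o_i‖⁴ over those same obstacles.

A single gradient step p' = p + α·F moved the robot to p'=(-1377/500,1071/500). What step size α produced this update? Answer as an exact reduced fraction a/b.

α = 1/5

F_att = 3/4·(g−p) = 3/4·(15,1) = (11.2500,0.7500)
o1: d²=113 > ρ²=44 → inactive
o2: d²=232 > ρ²=44 → inactive
o3: d²=20 ≤ ρ²=44; F_rep = 4·(-2,-4)/20² = (-0.0200,-0.0400)
o4: d²=337 > ρ²=44 → inactive
F = F_att + ΣF_rep = (11.2300,0.7100)
Δp = p'−p = (2.2460,0.1420); α = Δx/Fx = (1123/500) / (1123/100) = 1/5
check: Δy/Fy = (71/500) / (71/100) = 1/5 ✓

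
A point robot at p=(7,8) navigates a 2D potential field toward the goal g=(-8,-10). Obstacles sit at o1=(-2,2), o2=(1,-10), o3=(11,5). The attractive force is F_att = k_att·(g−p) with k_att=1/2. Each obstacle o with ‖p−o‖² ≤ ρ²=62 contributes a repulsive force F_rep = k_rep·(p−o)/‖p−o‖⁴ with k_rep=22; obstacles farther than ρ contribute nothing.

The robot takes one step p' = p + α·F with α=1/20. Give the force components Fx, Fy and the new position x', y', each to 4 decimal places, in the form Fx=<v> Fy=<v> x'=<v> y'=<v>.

Fx=-7.6408 Fy=-8.8944 x'=6.6180 y'=7.5553

F_att = 1/2·(g−p) = 1/2·(-15,-18) = (-7.5000,-9.0000)
o1: d²=117 > ρ²=62 → inactive
o2: d²=360 > ρ²=62 → inactive
o3: d²=25 ≤ ρ²=62; F_rep = 22·(-4,3)/25² = (-0.1408,0.1056)
F = F_att + ΣF_rep = (-7.6408,-8.8944)
p' = p + 1/20·F = (6.6180,7.5553)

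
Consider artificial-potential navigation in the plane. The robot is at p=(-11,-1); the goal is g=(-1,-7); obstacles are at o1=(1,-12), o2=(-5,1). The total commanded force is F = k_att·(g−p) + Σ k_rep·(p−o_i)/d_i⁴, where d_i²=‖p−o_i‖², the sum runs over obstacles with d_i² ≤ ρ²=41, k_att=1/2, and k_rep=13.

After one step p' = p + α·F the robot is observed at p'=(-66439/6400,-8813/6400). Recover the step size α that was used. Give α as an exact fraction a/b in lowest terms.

F_att = 1/2·(g−p) = 1/2·(10,-6) = (5.0000,-3.0000)
o1: d²=265 > ρ²=41 → inactive
o2: d²=40 ≤ ρ²=41; F_rep = 13·(-6,-2)/40² = (-0.0488,-0.0163)
F = F_att + ΣF_rep = (4.9512,-3.0162)
Δp = p'−p = (0.6189,-0.3770); α = Δx/Fx = (3961/6400) / (3961/800) = 1/8
check: Δy/Fy = (-2413/6400) / (-2413/800) = 1/8 ✓

α = 1/8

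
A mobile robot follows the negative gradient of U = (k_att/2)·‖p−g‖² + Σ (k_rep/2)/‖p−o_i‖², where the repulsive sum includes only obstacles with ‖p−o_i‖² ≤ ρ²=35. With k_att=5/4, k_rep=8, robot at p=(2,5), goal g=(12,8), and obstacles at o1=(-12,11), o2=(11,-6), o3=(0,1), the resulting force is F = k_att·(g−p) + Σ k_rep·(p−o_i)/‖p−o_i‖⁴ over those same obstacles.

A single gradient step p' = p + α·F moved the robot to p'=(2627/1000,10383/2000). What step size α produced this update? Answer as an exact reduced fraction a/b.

F_att = 5/4·(g−p) = 5/4·(10,3) = (12.5000,3.7500)
o1: d²=232 > ρ²=35 → inactive
o2: d²=202 > ρ²=35 → inactive
o3: d²=20 ≤ ρ²=35; F_rep = 8·(2,4)/20² = (0.0400,0.0800)
F = F_att + ΣF_rep = (12.5400,3.8300)
Δp = p'−p = (0.6270,0.1915); α = Δx/Fx = (627/1000) / (627/50) = 1/20
check: Δy/Fy = (383/2000) / (383/100) = 1/20 ✓

α = 1/20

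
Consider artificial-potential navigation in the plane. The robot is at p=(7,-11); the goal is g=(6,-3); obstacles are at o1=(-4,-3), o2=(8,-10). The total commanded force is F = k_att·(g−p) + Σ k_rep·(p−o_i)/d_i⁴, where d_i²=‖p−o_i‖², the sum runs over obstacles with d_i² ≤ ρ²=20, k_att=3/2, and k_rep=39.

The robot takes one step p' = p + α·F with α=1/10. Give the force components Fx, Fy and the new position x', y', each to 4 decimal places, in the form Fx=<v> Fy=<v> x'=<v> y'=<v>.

F_att = 3/2·(g−p) = 3/2·(-1,8) = (-1.5000,12.0000)
o1: d²=185 > ρ²=20 → inactive
o2: d²=2 ≤ ρ²=20; F_rep = 39·(-1,-1)/2² = (-9.7500,-9.7500)
F = F_att + ΣF_rep = (-11.2500,2.2500)
p' = p + 1/10·F = (5.8750,-10.7750)

Fx=-11.2500 Fy=2.2500 x'=5.8750 y'=-10.7750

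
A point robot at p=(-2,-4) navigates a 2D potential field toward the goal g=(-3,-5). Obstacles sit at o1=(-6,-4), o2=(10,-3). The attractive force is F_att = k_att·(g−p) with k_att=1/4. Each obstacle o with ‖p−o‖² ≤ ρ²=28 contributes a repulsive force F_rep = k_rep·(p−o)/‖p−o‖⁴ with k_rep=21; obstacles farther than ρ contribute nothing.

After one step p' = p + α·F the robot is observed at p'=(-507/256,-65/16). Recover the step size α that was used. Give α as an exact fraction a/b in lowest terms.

α = 1/4

F_att = 1/4·(g−p) = 1/4·(-1,-1) = (-0.2500,-0.2500)
o1: d²=16 ≤ ρ²=28; F_rep = 21·(4,0)/16² = (0.3281,0.0000)
o2: d²=145 > ρ²=28 → inactive
F = F_att + ΣF_rep = (0.0781,-0.2500)
Δp = p'−p = (0.0195,-0.0625); α = Δx/Fx = (5/256) / (5/64) = 1/4
check: Δy/Fy = (-1/16) / (-1/4) = 1/4 ✓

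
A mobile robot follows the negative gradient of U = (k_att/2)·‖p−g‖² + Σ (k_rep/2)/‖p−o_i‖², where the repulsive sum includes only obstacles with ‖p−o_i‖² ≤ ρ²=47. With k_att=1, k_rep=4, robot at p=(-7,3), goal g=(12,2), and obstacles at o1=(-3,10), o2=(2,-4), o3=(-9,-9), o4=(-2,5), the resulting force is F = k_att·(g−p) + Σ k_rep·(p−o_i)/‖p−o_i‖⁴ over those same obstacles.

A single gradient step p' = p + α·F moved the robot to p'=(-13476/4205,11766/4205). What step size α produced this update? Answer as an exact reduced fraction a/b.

α = 1/5

F_att = 1·(g−p) = 1·(19,-1) = (19.0000,-1.0000)
o1: d²=65 > ρ²=47 → inactive
o2: d²=130 > ρ²=47 → inactive
o3: d²=148 > ρ²=47 → inactive
o4: d²=29 ≤ ρ²=47; F_rep = 4·(-5,-2)/29² = (-0.0238,-0.0095)
F = F_att + ΣF_rep = (18.9762,-1.0095)
Δp = p'−p = (3.7952,-0.2019); α = Δx/Fx = (15959/4205) / (15959/841) = 1/5
check: Δy/Fy = (-849/4205) / (-849/841) = 1/5 ✓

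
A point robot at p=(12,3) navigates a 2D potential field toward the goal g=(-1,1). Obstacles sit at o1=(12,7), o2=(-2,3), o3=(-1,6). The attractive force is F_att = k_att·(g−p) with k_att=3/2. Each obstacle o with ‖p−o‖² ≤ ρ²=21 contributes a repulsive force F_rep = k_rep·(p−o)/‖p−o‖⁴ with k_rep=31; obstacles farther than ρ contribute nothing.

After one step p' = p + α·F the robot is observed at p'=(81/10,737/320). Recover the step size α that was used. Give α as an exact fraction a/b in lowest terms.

α = 1/5

F_att = 3/2·(g−p) = 3/2·(-13,-2) = (-19.5000,-3.0000)
o1: d²=16 ≤ ρ²=21; F_rep = 31·(0,-4)/16² = (0.0000,-0.4844)
o2: d²=196 > ρ²=21 → inactive
o3: d²=178 > ρ²=21 → inactive
F = F_att + ΣF_rep = (-19.5000,-3.4844)
Δp = p'−p = (-3.9000,-0.6969); α = Δx/Fx = (-39/10) / (-39/2) = 1/5
check: Δy/Fy = (-223/320) / (-223/64) = 1/5 ✓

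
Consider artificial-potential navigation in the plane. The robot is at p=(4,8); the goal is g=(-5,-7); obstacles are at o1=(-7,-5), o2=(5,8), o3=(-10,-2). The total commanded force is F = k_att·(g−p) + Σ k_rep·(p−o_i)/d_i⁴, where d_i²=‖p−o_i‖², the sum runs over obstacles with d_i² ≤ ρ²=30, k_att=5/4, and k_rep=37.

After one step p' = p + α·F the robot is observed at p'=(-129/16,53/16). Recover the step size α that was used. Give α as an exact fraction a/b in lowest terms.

F_att = 5/4·(g−p) = 5/4·(-9,-15) = (-11.2500,-18.7500)
o1: d²=290 > ρ²=30 → inactive
o2: d²=1 ≤ ρ²=30; F_rep = 37·(-1,0)/1² = (-37.0000,0.0000)
o3: d²=296 > ρ²=30 → inactive
F = F_att + ΣF_rep = (-48.2500,-18.7500)
Δp = p'−p = (-12.0625,-4.6875); α = Δx/Fx = (-193/16) / (-193/4) = 1/4
check: Δy/Fy = (-75/16) / (-75/4) = 1/4 ✓

α = 1/4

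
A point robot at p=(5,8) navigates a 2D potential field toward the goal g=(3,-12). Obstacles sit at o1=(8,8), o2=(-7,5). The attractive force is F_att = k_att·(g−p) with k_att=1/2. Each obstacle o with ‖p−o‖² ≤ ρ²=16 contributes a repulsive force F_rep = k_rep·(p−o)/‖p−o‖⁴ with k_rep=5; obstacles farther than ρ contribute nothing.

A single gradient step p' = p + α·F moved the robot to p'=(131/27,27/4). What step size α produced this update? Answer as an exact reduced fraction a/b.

α = 1/8

F_att = 1/2·(g−p) = 1/2·(-2,-20) = (-1.0000,-10.0000)
o1: d²=9 ≤ ρ²=16; F_rep = 5·(-3,0)/9² = (-0.1852,0.0000)
o2: d²=153 > ρ²=16 → inactive
F = F_att + ΣF_rep = (-1.1852,-10.0000)
Δp = p'−p = (-0.1481,-1.2500); α = Δx/Fx = (-4/27) / (-32/27) = 1/8
check: Δy/Fy = (-5/4) / (-10) = 1/8 ✓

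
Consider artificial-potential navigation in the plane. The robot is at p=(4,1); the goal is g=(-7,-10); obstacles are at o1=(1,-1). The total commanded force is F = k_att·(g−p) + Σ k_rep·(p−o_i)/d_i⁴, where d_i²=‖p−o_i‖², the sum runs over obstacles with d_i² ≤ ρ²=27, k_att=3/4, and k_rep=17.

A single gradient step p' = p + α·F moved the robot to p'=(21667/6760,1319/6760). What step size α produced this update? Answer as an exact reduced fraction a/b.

α = 1/10

F_att = 3/4·(g−p) = 3/4·(-11,-11) = (-8.2500,-8.2500)
o1: d²=13 ≤ ρ²=27; F_rep = 17·(3,2)/13² = (0.3018,0.2012)
F = F_att + ΣF_rep = (-7.9482,-8.0488)
Δp = p'−p = (-0.7948,-0.8049); α = Δx/Fx = (-5373/6760) / (-5373/676) = 1/10
check: Δy/Fy = (-5441/6760) / (-5441/676) = 1/10 ✓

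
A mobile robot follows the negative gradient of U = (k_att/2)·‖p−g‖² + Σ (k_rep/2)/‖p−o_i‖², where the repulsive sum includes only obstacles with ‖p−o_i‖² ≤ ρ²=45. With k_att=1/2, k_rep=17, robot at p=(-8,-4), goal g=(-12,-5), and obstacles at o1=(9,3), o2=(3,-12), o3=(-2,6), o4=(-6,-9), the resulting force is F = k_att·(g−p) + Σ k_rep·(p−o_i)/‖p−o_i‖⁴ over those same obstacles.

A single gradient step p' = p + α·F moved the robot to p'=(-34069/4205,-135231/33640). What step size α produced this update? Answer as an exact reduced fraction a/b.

F_att = 1/2·(g−p) = 1/2·(-4,-1) = (-2.0000,-0.5000)
o1: d²=338 > ρ²=45 → inactive
o2: d²=185 > ρ²=45 → inactive
o3: d²=136 > ρ²=45 → inactive
o4: d²=29 ≤ ρ²=45; F_rep = 17·(-2,5)/29² = (-0.0404,0.1011)
F = F_att + ΣF_rep = (-2.0404,-0.3989)
Δp = p'−p = (-0.1020,-0.0199); α = Δx/Fx = (-429/4205) / (-1716/841) = 1/20
check: Δy/Fy = (-671/33640) / (-671/1682) = 1/20 ✓

α = 1/20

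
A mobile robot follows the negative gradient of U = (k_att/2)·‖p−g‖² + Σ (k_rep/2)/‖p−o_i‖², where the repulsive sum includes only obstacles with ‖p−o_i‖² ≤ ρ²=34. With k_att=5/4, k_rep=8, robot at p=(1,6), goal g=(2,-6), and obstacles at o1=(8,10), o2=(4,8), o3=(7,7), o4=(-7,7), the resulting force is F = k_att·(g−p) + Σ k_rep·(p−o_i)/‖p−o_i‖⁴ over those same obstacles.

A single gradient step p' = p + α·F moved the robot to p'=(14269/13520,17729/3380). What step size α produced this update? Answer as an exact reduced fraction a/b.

α = 1/20

F_att = 5/4·(g−p) = 5/4·(1,-12) = (1.2500,-15.0000)
o1: d²=65 > ρ²=34 → inactive
o2: d²=13 ≤ ρ²=34; F_rep = 8·(-3,-2)/13² = (-0.1420,-0.0947)
o3: d²=37 > ρ²=34 → inactive
o4: d²=65 > ρ²=34 → inactive
F = F_att + ΣF_rep = (1.1080,-15.0947)
Δp = p'−p = (0.0554,-0.7547); α = Δx/Fx = (749/13520) / (749/676) = 1/20
check: Δy/Fy = (-2551/3380) / (-2551/169) = 1/20 ✓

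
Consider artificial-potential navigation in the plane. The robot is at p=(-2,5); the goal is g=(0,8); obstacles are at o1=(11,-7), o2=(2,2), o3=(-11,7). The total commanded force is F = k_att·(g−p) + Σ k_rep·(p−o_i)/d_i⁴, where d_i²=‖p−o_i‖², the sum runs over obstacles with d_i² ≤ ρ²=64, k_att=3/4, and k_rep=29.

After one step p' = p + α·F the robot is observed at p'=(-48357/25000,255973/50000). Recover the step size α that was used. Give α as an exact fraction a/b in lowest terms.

α = 1/20

F_att = 3/4·(g−p) = 3/4·(2,3) = (1.5000,2.2500)
o1: d²=313 > ρ²=64 → inactive
o2: d²=25 ≤ ρ²=64; F_rep = 29·(-4,3)/25² = (-0.1856,0.1392)
o3: d²=85 > ρ²=64 → inactive
F = F_att + ΣF_rep = (1.3144,2.3892)
Δp = p'−p = (0.0657,0.1195); α = Δx/Fx = (1643/25000) / (1643/1250) = 1/20
check: Δy/Fy = (5973/50000) / (5973/2500) = 1/20 ✓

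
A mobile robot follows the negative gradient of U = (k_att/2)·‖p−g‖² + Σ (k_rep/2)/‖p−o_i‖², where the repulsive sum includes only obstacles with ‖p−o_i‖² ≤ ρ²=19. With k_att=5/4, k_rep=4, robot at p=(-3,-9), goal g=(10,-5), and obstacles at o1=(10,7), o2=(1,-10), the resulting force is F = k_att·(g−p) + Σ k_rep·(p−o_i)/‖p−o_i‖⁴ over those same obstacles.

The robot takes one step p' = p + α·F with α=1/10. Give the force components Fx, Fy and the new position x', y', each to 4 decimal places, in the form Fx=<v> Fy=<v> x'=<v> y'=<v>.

Fx=16.1946 Fy=5.0138 x'=-1.3805 y'=-8.4986

F_att = 5/4·(g−p) = 5/4·(13,4) = (16.2500,5.0000)
o1: d²=425 > ρ²=19 → inactive
o2: d²=17 ≤ ρ²=19; F_rep = 4·(-4,1)/17² = (-0.0554,0.0138)
F = F_att + ΣF_rep = (16.1946,5.0138)
p' = p + 1/10·F = (-1.3805,-8.4986)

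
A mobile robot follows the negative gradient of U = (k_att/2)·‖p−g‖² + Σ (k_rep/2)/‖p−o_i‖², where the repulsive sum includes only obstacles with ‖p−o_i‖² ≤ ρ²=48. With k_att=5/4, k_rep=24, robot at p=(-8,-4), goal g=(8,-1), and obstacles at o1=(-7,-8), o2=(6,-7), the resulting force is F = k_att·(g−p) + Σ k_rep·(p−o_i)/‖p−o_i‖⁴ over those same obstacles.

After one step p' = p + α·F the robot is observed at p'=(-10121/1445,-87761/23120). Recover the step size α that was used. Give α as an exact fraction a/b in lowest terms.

α = 1/20

F_att = 5/4·(g−p) = 5/4·(16,3) = (20.0000,3.7500)
o1: d²=17 ≤ ρ²=48; F_rep = 24·(-1,4)/17² = (-0.0830,0.3322)
o2: d²=205 > ρ²=48 → inactive
F = F_att + ΣF_rep = (19.9170,4.0822)
Δp = p'−p = (0.9958,0.2041); α = Δx/Fx = (1439/1445) / (5756/289) = 1/20
check: Δy/Fy = (4719/23120) / (4719/1156) = 1/20 ✓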